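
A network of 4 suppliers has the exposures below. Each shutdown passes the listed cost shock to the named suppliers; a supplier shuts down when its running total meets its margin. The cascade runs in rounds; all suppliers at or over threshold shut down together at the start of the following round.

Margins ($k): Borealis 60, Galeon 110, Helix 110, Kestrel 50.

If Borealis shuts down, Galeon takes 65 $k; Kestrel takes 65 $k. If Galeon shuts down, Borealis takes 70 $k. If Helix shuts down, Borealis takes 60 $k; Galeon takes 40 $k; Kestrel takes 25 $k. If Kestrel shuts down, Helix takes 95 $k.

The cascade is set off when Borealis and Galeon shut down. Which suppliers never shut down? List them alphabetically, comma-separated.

Helix

Round 1 — Borealis, Galeon shut down (initial).
  Kestrel: +65 → 65 ≥ 50
Round 2 — Kestrel shuts down.
  Helix: +95 → 95 < 110
No further shutdowns.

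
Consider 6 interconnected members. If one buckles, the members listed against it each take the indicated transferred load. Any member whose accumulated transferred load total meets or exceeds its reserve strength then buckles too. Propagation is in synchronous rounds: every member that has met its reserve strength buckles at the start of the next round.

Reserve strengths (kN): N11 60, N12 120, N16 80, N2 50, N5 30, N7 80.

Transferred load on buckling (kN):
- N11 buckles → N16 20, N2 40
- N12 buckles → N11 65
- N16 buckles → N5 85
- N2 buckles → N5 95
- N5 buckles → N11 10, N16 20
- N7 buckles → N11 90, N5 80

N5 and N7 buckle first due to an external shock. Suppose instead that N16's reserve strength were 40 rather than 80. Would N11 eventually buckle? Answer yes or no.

With N16's reserve strength at 40:
Round 1 — N5, N7 buckle (initial).
  N11: +10+90 → 100 ≥ 60
  N16: +20 → 20 < 40
Round 2 — N11 buckles.
  N16: +20 → 40 ≥ 40
  N2: +40 → 40 < 50
Round 3 — N16 buckles.
No further bucklings.

yes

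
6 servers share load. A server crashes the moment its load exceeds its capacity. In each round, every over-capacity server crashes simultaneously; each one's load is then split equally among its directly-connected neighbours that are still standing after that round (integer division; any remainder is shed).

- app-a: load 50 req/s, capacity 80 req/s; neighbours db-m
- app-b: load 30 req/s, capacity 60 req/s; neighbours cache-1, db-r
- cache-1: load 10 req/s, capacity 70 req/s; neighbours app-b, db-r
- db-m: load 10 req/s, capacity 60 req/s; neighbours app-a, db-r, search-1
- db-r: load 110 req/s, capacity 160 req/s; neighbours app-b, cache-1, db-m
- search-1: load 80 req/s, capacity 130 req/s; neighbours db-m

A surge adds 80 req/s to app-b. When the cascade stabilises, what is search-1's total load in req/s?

126

Round 1 — app-b at 110 > 60. app-b crashes.
  app-b sheds 110 req/s to cache-1, db-r: 55 each.
    cache-1: 10+55 = 65 ≤ 70
    db-r: 110+55 = 165 > 160
Round 2 — db-r crashes.
  db-r sheds 165 req/s to cache-1, db-m: 82 each (1 lost).
    cache-1: 65+82 = 147 > 70
    db-m: 10+82 = 92 > 60
Round 3 — cache-1, db-m crash.
  cache-1 sheds 147 req/s: no online neighbours, lost.
  db-m sheds 92 req/s to app-a, search-1: 46 each.
    app-a: 50+46 = 96 > 80
    search-1: 80+46 = 126 ≤ 130
Round 4 — app-a crashes.
  app-a sheds 96 req/s: no online neighbours, lost.
No further crashes.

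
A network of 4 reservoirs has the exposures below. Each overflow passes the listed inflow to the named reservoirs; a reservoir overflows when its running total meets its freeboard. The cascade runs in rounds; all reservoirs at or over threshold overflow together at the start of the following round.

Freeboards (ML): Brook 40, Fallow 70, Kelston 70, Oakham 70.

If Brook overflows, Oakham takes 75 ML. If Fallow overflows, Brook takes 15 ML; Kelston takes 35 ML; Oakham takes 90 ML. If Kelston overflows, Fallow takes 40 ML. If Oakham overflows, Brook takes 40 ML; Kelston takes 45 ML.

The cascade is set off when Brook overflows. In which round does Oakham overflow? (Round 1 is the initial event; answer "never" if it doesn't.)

2

Round 1 — Brook overflows (initial).
  Oakham: +75 → 75 ≥ 70
Round 2 — Oakham overflows.
  Kelston: +45 → 45 < 70
No further overflows.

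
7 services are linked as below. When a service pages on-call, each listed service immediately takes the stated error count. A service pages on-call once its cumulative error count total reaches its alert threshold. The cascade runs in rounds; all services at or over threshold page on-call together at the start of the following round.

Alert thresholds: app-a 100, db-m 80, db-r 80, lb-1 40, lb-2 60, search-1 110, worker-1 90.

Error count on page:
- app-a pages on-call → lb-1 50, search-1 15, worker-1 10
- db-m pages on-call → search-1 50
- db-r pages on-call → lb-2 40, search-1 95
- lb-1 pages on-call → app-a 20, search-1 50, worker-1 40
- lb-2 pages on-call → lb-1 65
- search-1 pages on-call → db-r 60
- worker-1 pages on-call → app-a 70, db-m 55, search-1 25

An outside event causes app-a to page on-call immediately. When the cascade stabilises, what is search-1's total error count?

Round 1 — app-a pages on-call (initial).
  lb-1: +50 → 50 ≥ 40
  search-1: +15 → 15 < 110
  worker-1: +10 → 10 < 90
Round 2 — lb-1 pages on-call.
  search-1: +50 → 65 < 110
  worker-1: +40 → 50 < 90
No further pages.

65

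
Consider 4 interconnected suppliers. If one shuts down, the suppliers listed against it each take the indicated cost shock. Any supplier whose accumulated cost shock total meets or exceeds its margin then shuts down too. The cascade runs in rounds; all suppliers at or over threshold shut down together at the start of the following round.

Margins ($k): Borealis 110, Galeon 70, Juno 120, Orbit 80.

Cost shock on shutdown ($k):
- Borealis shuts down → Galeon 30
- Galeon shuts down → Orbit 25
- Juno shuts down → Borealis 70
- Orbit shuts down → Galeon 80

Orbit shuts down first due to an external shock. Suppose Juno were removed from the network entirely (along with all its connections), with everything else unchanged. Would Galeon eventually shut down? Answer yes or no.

yes

With Juno removed:
Round 1 — Orbit shuts down (initial).
  Galeon: +80 → 80 ≥ 70
Round 2 — Galeon shuts down.
No further shutdowns.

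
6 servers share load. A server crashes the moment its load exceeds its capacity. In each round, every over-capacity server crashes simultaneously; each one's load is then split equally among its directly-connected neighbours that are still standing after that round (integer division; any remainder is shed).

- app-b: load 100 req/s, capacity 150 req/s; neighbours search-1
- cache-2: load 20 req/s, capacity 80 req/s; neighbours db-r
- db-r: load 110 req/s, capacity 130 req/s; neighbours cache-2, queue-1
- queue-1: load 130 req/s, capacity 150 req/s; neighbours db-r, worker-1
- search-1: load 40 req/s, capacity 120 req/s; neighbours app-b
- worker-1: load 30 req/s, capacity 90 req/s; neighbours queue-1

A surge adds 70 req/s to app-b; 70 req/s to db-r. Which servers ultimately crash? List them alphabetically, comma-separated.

Round 1 — app-b at 170 > 150; db-r at 180 > 130. app-b, db-r crash.
  app-b sheds 170 req/s to search-1: 170 each.
    search-1: 40+170 = 210 > 120
  db-r sheds 180 req/s to cache-2, queue-1: 90 each.
    cache-2: 20+90 = 110 > 80
    queue-1: 130+90 = 220 > 150
Round 2 — cache-2, queue-1, search-1 crash.
  cache-2 sheds 110 req/s: no online neighbours, lost.
  queue-1 sheds 220 req/s to worker-1: 220 each.
    worker-1: 30+220 = 250 > 90
  search-1 sheds 210 req/s: no online neighbours, lost.
Round 3 — worker-1 crashes.
  worker-1 sheds 250 req/s: no online neighbours, lost.
No further crashes.

app-b, cache-2, db-r, queue-1, search-1, worker-1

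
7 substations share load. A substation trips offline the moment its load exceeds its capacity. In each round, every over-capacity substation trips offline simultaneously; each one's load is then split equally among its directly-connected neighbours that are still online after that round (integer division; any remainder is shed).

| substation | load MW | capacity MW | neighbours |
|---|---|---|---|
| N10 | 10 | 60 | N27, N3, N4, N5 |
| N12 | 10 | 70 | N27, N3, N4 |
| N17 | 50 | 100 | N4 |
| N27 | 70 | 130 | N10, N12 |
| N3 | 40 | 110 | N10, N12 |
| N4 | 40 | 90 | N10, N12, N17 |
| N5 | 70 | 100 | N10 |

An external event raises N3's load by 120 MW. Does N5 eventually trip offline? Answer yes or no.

Round 1 — N3 at 160 > 110. N3 trips offline.
  N3 sheds 160 MW to N10, N12: 80 each.
    N10: 10+80 = 90 > 60
    N12: 10+80 = 90 > 70
Round 2 — N10, N12 trip offline.
  N10 sheds 90 MW to N27, N4, N5: 30 each.
    N27: 70+30 = 100 ≤ 130
    N4: 40+30 = 70 ≤ 90
    N5: 70+30 = 100 ≤ 100
  N12 sheds 90 MW to N27, N4: 45 each.
    N27: 100+45 = 145 > 130
    N4: 70+45 = 115 > 90
Round 3 — N27, N4 trip offline.
  N27 sheds 145 MW: no online neighbours, lost.
  N4 sheds 115 MW to N17: 115 each.
    N17: 50+115 = 165 > 100
Round 4 — N17 trips offline.
  N17 sheds 165 MW: no online neighbours, lost.
No further trips.

no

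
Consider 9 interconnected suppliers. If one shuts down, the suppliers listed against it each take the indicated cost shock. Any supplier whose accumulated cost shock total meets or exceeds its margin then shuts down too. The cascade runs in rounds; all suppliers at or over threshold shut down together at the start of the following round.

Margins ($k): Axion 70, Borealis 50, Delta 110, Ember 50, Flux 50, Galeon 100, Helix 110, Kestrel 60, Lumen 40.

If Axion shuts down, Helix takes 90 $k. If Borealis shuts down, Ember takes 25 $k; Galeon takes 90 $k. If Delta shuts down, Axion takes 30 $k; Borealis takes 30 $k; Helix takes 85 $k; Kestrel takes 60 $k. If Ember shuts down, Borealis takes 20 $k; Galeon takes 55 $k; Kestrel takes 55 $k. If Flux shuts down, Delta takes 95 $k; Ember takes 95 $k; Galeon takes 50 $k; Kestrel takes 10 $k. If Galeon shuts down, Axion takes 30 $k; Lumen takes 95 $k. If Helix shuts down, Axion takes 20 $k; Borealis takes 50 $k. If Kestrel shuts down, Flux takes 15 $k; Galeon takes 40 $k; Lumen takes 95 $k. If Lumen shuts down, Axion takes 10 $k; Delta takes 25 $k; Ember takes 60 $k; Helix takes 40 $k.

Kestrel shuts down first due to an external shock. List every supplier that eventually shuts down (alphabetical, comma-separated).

Ember, Kestrel, Lumen

Round 1 — Kestrel shuts down (initial).
  Flux: +15 → 15 < 50
  Galeon: +40 → 40 < 100
  Lumen: +95 → 95 ≥ 40
Round 2 — Lumen shuts down.
  Axion: +10 → 10 < 70
  Delta: +25 → 25 < 110
  Ember: +60 → 60 ≥ 50
  Helix: +40 → 40 < 110
Round 3 — Ember shuts down.
  Borealis: +20 → 20 < 50
  Galeon: +55 → 95 < 100
No further shutdowns.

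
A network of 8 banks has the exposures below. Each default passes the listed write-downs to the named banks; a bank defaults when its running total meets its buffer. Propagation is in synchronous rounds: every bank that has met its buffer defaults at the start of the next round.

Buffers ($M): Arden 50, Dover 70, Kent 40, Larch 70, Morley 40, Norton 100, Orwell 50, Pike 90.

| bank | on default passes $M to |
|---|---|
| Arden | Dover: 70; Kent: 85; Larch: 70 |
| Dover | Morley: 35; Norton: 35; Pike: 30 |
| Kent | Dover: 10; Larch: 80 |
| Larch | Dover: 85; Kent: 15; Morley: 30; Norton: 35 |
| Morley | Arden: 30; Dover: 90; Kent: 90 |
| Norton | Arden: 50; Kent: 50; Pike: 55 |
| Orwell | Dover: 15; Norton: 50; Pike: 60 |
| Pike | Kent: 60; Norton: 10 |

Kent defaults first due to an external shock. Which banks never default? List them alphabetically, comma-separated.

Arden, Norton, Orwell, Pike

Round 1 — Kent defaults (initial).
  Dover: +10 → 10 < 70
  Larch: +80 → 80 ≥ 70
Round 2 — Larch defaults.
  Dover: +85 → 95 ≥ 70
  Morley: +30 → 30 < 40
  Norton: +35 → 35 < 100
Round 3 — Dover defaults.
  Morley: +35 → 65 ≥ 40
  Norton: +35 → 70 < 100
  Pike: +30 → 30 < 90
Round 4 — Morley defaults.
  Arden: +30 → 30 < 50
No further defaults.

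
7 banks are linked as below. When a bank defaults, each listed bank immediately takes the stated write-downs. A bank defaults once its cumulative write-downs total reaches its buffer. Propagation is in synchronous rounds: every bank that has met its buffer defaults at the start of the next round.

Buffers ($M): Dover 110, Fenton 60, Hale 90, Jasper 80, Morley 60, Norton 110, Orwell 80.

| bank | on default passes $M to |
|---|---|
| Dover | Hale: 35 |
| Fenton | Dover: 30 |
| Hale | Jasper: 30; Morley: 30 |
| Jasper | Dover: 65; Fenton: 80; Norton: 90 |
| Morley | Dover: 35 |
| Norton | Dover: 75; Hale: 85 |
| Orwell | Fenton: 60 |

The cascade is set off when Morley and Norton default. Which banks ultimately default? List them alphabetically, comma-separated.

Round 1 — Morley, Norton default (initial).
  Dover: +35+75 → 110 ≥ 110
  Hale: +85 → 85 < 90
Round 2 — Dover defaults.
  Hale: +35 → 120 ≥ 90
Round 3 — Hale defaults.
  Jasper: +30 → 30 < 80
No further defaults.

Dover, Hale, Morley, Norton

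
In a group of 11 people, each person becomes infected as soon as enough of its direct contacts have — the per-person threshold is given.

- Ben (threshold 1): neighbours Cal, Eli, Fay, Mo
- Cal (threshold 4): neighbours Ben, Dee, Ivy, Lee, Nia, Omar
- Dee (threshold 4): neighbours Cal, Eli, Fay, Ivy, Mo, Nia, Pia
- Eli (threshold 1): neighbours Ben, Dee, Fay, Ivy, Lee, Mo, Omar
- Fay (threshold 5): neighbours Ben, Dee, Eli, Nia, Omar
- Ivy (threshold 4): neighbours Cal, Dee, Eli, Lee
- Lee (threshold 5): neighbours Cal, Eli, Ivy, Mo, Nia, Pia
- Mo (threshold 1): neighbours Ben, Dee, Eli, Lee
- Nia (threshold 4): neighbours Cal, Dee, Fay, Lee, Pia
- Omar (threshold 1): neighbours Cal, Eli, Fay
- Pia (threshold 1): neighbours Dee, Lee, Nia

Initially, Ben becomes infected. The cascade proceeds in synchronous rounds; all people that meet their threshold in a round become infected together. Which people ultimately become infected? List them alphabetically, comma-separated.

Ben, Eli, Mo, Omar

Round 1 — Ben becomes infected (initial).
Round 2 — checking thresholds:
  Cal: 1 of 6 neighbours < 4, below threshold.
  Eli: 1 of 7 neighbours ≥ 1, becomes infected.
  Fay: 1 of 5 neighbours < 5, below threshold.
  Mo: 1 of 4 neighbours ≥ 1, becomes infected.
Round 3 — checking thresholds:
  Cal: 1 of 6 neighbours < 4, below threshold.
  Dee: 2 of 7 neighbours < 4, below threshold.
  Fay: 2 of 5 neighbours < 5, below threshold.
  Ivy: 1 of 4 neighbours < 4, below threshold.
  Lee: 2 of 6 neighbours < 5, below threshold.
  Omar: 1 of 3 neighbours ≥ 1, becomes infected.
Round 4 — no new infections; cascade stops.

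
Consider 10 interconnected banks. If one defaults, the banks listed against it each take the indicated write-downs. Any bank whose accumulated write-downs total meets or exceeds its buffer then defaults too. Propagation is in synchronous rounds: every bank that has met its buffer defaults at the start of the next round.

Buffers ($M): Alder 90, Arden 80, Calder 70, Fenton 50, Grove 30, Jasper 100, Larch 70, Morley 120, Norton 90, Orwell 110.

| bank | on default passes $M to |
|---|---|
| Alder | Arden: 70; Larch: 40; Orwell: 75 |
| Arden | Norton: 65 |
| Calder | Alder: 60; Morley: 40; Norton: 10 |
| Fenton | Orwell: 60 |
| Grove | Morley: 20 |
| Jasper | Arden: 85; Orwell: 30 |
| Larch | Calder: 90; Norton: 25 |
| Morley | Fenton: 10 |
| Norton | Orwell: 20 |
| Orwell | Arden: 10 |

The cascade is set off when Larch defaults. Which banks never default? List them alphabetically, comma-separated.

Round 1 — Larch defaults (initial).
  Calder: +90 → 90 ≥ 70
  Norton: +25 → 25 < 90
Round 2 — Calder defaults.
  Alder: +60 → 60 < 90
  Morley: +40 → 40 < 120
  Norton: +10 → 35 < 90
No further defaults.

Alder, Arden, Fenton, Grove, Jasper, Morley, Norton, Orwell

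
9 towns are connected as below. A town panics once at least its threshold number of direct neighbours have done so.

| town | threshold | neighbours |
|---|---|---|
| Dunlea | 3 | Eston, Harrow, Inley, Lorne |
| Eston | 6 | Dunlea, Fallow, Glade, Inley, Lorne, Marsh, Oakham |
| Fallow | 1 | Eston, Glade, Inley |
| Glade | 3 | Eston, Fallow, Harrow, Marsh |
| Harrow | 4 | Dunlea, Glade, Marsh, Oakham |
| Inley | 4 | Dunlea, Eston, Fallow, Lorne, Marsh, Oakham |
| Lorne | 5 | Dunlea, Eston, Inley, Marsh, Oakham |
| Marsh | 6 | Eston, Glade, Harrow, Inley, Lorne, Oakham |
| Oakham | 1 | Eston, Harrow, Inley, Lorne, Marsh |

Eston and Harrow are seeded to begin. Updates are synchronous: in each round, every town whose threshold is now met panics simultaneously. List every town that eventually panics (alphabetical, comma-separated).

Eston, Fallow, Glade, Harrow, Oakham

Round 1 — Eston, Harrow panic (initial).
Round 2 — checking thresholds:
  Dunlea: 2 of 4 neighbours < 3, holds.
  Fallow: 1 of 3 neighbours ≥ 1, panics.
  Glade: 2 of 4 neighbours < 3, holds.
  Inley: 1 of 6 neighbours < 4, holds.
  Lorne: 1 of 5 neighbours < 5, holds.
  Marsh: 2 of 6 neighbours < 6, holds.
  Oakham: 2 of 5 neighbours ≥ 1, panics.
Round 3 — checking thresholds:
  Dunlea: 2 of 4 neighbours < 3, holds.
  Glade: 3 of 4 neighbours ≥ 3, panics.
  Inley: 3 of 6 neighbours < 4, holds.
  Lorne: 2 of 5 neighbours < 5, holds.
  Marsh: 3 of 6 neighbours < 6, holds.
Round 4 — no new panics; cascade stops.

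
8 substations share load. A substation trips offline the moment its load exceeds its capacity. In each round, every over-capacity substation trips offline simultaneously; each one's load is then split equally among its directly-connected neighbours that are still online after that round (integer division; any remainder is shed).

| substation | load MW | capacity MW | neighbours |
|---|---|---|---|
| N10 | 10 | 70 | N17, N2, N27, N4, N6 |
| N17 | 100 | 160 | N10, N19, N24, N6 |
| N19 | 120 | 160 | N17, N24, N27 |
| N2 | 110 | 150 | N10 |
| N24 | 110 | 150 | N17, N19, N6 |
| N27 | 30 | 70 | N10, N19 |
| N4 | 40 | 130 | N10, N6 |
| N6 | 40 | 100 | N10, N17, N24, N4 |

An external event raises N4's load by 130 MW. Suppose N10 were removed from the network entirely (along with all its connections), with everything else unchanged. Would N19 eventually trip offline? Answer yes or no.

With N10 removed:
Round 1 — N4 at 170 > 130. N4 trips offline.
  N4 sheds 170 MW to N6: 170 each.
    N6: 40+170 = 210 > 100
Round 2 — N6 trips offline.
  N6 sheds 210 MW to N17, N24: 105 each.
    N17: 100+105 = 205 > 160
    N24: 110+105 = 215 > 150
Round 3 — N17, N24 trip offline.
  N17 sheds 205 MW to N19: 205 each.
    N19: 120+205 = 325 > 160
  N24 sheds 215 MW to N19: 215 each.
    N19: 325+215 = 540 > 160
Round 4 — N19 trips offline.
  N19 sheds 540 MW to N27: 540 each.
    N27: 30+540 = 570 > 70
Round 5 — N27 trips offline.
  N27 sheds 570 MW: no online neighbours, lost.
No further trips.

yes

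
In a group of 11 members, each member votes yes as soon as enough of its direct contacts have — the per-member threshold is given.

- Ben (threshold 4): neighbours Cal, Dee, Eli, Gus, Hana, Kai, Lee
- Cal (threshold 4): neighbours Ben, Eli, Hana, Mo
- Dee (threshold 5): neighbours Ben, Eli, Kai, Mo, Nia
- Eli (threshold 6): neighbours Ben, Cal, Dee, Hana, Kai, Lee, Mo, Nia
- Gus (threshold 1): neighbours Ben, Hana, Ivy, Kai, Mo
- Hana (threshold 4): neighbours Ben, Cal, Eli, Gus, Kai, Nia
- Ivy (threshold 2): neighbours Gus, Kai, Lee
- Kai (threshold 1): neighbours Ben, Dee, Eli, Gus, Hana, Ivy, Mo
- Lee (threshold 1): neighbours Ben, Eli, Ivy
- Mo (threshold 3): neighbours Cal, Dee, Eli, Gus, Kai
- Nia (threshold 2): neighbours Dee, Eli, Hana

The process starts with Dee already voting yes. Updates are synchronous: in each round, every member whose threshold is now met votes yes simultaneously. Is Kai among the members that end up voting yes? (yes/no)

Round 1 — Dee votes yes (initial).
Round 2 — checking thresholds:
  Ben: 1 of 7 neighbours < 4, below threshold.
  Eli: 1 of 8 neighbours < 6, below threshold.
  Kai: 1 of 7 neighbours ≥ 1, votes yes.
  Mo: 1 of 5 neighbours < 3, below threshold.
  Nia: 1 of 3 neighbours < 2, below threshold.
Round 3 — checking thresholds:
  Ben: 2 of 7 neighbours < 4, below threshold.
  Eli: 2 of 8 neighbours < 6, below threshold.
  Gus: 1 of 5 neighbours ≥ 1, votes yes.
  Hana: 1 of 6 neighbours < 4, below threshold.
  Ivy: 1 of 3 neighbours < 2, below threshold.
  Mo: 2 of 5 neighbours < 3, below threshold.
  Nia: 1 of 3 neighbours < 2, below threshold.
Round 4 — checking thresholds:
  Ben: 3 of 7 neighbours < 4, below threshold.
  Eli: 2 of 8 neighbours < 6, below threshold.
  Hana: 2 of 6 neighbours < 4, below threshold.
  Ivy: 2 of 3 neighbours ≥ 2, votes yes.
  Mo: 3 of 5 neighbours ≥ 3, votes yes.
  Nia: 1 of 3 neighbours < 2, below threshold.
Round 5 — checking thresholds:
  Ben: 3 of 7 neighbours < 4, below threshold.
  Cal: 1 of 4 neighbours < 4, below threshold.
  Eli: 3 of 8 neighbours < 6, below threshold.
  Hana: 2 of 6 neighbours < 4, below threshold.
  Lee: 1 of 3 neighbours ≥ 1, votes yes.
  Nia: 1 of 3 neighbours < 2, below threshold.
Round 6 — checking thresholds:
  Ben: 4 of 7 neighbours ≥ 4, votes yes.
  Cal: 1 of 4 neighbours < 4, below threshold.
  Eli: 4 of 8 neighbours < 6, below threshold.
  Hana: 2 of 6 neighbours < 4, below threshold.
  Nia: 1 of 3 neighbours < 2, below threshold.
Round 7 — no new yes votes; cascade stops.

yes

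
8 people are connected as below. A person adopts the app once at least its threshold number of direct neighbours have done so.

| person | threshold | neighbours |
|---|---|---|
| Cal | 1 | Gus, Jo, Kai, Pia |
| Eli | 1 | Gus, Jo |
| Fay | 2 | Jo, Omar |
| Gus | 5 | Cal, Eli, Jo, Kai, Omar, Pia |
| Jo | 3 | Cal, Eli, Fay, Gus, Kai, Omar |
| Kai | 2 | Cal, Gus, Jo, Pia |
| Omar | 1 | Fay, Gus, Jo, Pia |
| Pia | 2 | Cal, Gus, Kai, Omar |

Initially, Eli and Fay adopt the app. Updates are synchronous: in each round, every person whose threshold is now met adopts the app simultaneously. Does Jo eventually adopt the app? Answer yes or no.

yes

Round 1 — Eli, Fay adopt the app (initial).
Round 2 — checking thresholds:
  Gus: 1 of 6 neighbours < 5, below threshold.
  Jo: 2 of 6 neighbours < 3, below threshold.
  Omar: 1 of 4 neighbours ≥ 1, adopts the app.
Round 3 — checking thresholds:
  Gus: 2 of 6 neighbours < 5, below threshold.
  Jo: 3 of 6 neighbours ≥ 3, adopts the app.
  Pia: 1 of 4 neighbours < 2, below threshold.
Round 4 — checking thresholds:
  Cal: 1 of 4 neighbours ≥ 1, adopts the app.
  Gus: 3 of 6 neighbours < 5, below threshold.
  Kai: 1 of 4 neighbours < 2, below threshold.
  Pia: 1 of 4 neighbours < 2, below threshold.
Round 5 — checking thresholds:
  Gus: 4 of 6 neighbours < 5, below threshold.
  Kai: 2 of 4 neighbours ≥ 2, adopts the app.
  Pia: 2 of 4 neighbours ≥ 2, adopts the app.
Round 6 — checking thresholds:
  Gus: 6 of 6 neighbours ≥ 5, adopts the app.
Round 7 — no new adoptions; cascade stops.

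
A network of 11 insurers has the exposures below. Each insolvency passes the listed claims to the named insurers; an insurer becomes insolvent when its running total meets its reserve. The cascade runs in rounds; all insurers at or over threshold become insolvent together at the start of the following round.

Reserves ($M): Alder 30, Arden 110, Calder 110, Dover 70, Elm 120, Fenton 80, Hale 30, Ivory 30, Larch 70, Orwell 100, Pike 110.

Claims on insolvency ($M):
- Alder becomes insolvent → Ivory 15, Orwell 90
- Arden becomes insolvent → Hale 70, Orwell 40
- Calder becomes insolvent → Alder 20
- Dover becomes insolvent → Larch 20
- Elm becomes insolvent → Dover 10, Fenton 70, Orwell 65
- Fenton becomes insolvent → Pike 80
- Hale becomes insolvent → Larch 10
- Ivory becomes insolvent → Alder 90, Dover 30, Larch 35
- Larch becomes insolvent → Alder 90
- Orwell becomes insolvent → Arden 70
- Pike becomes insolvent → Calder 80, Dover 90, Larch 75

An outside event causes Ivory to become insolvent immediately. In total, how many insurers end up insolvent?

2

Round 1 — Ivory becomes insolvent (initial).
  Alder: +90 → 90 ≥ 30
  Dover: +30 → 30 < 70
  Larch: +35 → 35 < 70
Round 2 — Alder becomes insolvent.
  Orwell: +90 → 90 < 100
No further insolvencies.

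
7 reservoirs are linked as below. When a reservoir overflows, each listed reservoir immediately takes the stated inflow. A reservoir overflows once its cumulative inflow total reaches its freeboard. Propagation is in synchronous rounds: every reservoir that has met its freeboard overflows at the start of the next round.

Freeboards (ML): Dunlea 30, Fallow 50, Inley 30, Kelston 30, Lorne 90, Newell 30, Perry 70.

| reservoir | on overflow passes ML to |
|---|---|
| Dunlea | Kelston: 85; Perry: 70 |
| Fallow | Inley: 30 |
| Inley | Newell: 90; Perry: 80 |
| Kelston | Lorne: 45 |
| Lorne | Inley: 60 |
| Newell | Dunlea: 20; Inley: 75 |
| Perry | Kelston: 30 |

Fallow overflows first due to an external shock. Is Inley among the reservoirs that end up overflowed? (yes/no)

Round 1 — Fallow overflows (initial).
  Inley: +30 → 30 ≥ 30
Round 2 — Inley overflows.
  Newell: +90 → 90 ≥ 30
  Perry: +80 → 80 ≥ 70
Round 3 — Newell, Perry overflow.
  Dunlea: +20 → 20 < 30
  Kelston: +30 → 30 ≥ 30
Round 4 — Kelston overflows.
  Lorne: +45 → 45 < 90
No further overflows.

yes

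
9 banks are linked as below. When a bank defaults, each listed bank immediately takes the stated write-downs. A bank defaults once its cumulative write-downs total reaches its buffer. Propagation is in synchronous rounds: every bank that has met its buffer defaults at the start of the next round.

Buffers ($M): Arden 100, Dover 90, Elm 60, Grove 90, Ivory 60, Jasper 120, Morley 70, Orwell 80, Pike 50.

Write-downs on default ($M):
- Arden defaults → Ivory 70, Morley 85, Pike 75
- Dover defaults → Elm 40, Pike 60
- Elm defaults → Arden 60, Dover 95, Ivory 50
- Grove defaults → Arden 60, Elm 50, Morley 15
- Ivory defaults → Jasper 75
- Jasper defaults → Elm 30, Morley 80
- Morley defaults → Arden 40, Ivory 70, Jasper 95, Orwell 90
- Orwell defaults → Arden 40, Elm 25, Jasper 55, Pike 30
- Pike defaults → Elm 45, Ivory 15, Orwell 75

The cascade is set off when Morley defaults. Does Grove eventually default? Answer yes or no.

Round 1 — Morley defaults (initial).
  Arden: +40 → 40 < 100
  Ivory: +70 → 70 ≥ 60
  Jasper: +95 → 95 < 120
  Orwell: +90 → 90 ≥ 80
Round 2 — Ivory, Orwell default.
  Arden: +40 → 80 < 100
  Elm: +25 → 25 < 60
  Jasper: +75+55 → 225 ≥ 120
  Pike: +30 → 30 < 50
Round 3 — Jasper defaults.
  Elm: +30 → 55 < 60
No further defaults.

no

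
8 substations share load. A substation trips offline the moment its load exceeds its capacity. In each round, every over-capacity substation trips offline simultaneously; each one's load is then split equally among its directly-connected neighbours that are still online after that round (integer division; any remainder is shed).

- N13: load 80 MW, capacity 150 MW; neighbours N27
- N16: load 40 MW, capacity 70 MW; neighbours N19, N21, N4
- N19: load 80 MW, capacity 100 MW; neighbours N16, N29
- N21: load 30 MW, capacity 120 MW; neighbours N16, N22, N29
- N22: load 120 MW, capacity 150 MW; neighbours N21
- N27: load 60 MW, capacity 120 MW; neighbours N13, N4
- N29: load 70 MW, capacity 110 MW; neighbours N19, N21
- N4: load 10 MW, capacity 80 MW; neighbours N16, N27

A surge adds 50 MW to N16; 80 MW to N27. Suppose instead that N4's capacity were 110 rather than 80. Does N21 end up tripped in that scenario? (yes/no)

yes

With N4's capacity at 110:
Round 1 — N16 at 90 > 70; N27 at 140 > 120. N16, N27 trip offline.
  N16 sheds 90 MW to N19, N21, N4: 30 each.
    N19: 80+30 = 110 > 100
    N21: 30+30 = 60 ≤ 120
    N4: 10+30 = 40 ≤ 110
  N27 sheds 140 MW to N13, N4: 70 each.
    N13: 80+70 = 150 ≤ 150
    N4: 40+70 = 110 ≤ 110
Round 2 — N19 trips offline.
  N19 sheds 110 MW to N29: 110 each.
    N29: 70+110 = 180 > 110
Round 3 — N29 trips offline.
  N29 sheds 180 MW to N21: 180 each.
    N21: 60+180 = 240 > 120
Round 4 — N21 trips offline.
  N21 sheds 240 MW to N22: 240 each.
    N22: 120+240 = 360 > 150
Round 5 — N22 trips offline.
  N22 sheds 360 MW: no online neighbours, lost.
No further trips.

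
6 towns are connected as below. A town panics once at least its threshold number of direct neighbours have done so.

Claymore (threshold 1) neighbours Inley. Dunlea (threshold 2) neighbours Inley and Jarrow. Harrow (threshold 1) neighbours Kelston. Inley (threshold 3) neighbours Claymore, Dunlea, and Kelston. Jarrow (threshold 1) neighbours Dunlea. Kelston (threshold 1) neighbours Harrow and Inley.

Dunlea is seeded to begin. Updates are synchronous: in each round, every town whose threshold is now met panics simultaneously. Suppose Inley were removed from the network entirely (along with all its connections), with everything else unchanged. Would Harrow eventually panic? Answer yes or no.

no

With Inley removed:
Round 1 — Dunlea panics (initial).
Round 2 — checking thresholds:
  Jarrow: 1 of 1 neighbours ≥ 1, panics.
Round 3 — no new panics; cascade stops.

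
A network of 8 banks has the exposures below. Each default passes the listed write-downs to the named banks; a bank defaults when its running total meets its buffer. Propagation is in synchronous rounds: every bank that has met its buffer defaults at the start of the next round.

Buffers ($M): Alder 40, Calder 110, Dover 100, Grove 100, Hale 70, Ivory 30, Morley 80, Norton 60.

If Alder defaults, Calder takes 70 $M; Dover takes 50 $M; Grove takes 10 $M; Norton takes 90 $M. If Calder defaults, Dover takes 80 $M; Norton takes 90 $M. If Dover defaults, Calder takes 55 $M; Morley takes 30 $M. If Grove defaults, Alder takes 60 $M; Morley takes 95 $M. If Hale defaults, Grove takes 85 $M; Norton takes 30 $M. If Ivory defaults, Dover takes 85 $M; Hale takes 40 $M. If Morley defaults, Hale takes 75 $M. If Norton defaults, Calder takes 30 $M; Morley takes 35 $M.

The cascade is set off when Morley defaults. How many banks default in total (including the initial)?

Round 1 — Morley defaults (initial).
  Hale: +75 → 75 ≥ 70
Round 2 — Hale defaults.
  Grove: +85 → 85 < 100
  Norton: +30 → 30 < 60
No further defaults.

2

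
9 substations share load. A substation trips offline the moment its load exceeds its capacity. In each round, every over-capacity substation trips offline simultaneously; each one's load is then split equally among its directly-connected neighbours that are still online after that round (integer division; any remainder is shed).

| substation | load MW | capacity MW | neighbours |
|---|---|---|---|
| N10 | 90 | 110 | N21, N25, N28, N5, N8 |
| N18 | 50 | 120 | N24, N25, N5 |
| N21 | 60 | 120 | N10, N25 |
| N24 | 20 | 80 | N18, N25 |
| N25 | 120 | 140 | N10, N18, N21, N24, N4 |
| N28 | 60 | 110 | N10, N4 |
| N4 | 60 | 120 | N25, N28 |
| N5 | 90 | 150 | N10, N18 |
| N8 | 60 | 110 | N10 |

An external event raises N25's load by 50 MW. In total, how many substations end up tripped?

Round 1 — N25 at 170 > 140. N25 trips offline.
  N25 sheds 170 MW to N10, N18, N21, N24, N4: 34 each.
    N10: 90+34 = 124 > 110
    N18: 50+34 = 84 ≤ 120
    N21: 60+34 = 94 ≤ 120
    N24: 20+34 = 54 ≤ 80
    N4: 60+34 = 94 ≤ 120
Round 2 — N10 trips offline.
  N10 sheds 124 MW to N21, N28, N5, N8: 31 each.
    N21: 94+31 = 125 > 120
    N28: 60+31 = 91 ≤ 110
    N5: 90+31 = 121 ≤ 150
    N8: 60+31 = 91 ≤ 110
Round 3 — N21 trips offline.
  N21 sheds 125 MW: no online neighbours, lost.
No further trips.

3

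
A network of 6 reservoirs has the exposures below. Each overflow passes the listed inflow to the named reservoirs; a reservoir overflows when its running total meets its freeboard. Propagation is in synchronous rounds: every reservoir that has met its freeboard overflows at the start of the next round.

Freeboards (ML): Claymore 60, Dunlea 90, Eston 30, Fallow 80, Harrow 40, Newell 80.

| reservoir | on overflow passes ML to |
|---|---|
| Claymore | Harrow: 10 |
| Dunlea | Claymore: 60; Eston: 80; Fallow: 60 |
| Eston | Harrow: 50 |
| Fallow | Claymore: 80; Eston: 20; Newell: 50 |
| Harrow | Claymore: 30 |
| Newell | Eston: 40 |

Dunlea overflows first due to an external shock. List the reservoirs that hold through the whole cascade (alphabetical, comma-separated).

Round 1 — Dunlea overflows (initial).
  Claymore: +60 → 60 ≥ 60
  Eston: +80 → 80 ≥ 30
  Fallow: +60 → 60 < 80
Round 2 — Claymore, Eston overflow.
  Harrow: +10+50 → 60 ≥ 40
Round 3 — Harrow overflows.
No further overflows.

Fallow, Newell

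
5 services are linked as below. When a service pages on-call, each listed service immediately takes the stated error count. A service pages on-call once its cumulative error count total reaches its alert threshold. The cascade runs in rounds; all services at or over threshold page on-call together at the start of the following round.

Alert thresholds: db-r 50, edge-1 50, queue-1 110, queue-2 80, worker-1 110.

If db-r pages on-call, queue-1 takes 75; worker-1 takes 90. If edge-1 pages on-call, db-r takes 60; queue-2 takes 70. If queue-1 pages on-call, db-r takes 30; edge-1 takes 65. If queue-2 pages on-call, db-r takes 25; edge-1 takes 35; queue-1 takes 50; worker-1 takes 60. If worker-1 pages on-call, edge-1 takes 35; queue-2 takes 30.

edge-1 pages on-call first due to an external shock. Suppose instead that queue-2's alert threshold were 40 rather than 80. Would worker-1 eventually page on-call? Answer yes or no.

With queue-2's alert threshold at 40:
Round 1 — edge-1 pages on-call (initial).
  db-r: +60 → 60 ≥ 50
  queue-2: +70 → 70 ≥ 40
Round 2 — db-r, queue-2 page on-call.
  queue-1: +75+50 → 125 ≥ 110
  worker-1: +90+60 → 150 ≥ 110
Round 3 — queue-1, worker-1 page on-call.
No further pages.

yes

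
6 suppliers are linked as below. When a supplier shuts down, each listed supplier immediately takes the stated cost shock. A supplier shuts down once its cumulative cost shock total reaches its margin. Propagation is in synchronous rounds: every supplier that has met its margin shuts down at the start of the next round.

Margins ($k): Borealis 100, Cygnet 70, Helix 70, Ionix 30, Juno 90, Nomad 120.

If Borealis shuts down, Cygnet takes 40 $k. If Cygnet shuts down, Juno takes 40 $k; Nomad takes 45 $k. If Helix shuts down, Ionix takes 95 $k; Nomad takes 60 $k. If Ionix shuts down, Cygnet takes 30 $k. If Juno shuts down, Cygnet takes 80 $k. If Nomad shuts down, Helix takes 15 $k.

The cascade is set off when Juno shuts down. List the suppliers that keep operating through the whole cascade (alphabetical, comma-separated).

Round 1 — Juno shuts down (initial).
  Cygnet: +80 → 80 ≥ 70
Round 2 — Cygnet shuts down.
  Nomad: +45 → 45 < 120
No further shutdowns.

Borealis, Helix, Ionix, Nomad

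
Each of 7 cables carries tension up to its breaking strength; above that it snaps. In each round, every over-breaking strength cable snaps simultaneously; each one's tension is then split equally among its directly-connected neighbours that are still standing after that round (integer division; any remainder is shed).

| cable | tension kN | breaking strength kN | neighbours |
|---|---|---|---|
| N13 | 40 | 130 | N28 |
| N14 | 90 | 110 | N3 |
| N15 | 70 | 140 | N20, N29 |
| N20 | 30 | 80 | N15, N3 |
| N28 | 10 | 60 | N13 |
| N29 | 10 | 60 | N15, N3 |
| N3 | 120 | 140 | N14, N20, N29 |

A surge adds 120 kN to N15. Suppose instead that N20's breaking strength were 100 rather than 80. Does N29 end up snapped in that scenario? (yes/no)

yes

With N20's breaking strength at 100:
Round 1 — N15 at 190 > 140. N15 snaps.
  N15 sheds 190 kN to N20, N29: 95 each.
    N20: 30+95 = 125 > 100
    N29: 10+95 = 105 > 60
Round 2 — N20, N29 snap.
  N20 sheds 125 kN to N3: 125 each.
    N3: 120+125 = 245 > 140
  N29 sheds 105 kN to N3: 105 each.
    N3: 245+105 = 350 > 140
Round 3 — N3 snaps.
  N3 sheds 350 kN to N14: 350 each.
    N14: 90+350 = 440 > 110
Round 4 — N14 snaps.
  N14 sheds 440 kN: no online neighbours, lost.
No further breaks.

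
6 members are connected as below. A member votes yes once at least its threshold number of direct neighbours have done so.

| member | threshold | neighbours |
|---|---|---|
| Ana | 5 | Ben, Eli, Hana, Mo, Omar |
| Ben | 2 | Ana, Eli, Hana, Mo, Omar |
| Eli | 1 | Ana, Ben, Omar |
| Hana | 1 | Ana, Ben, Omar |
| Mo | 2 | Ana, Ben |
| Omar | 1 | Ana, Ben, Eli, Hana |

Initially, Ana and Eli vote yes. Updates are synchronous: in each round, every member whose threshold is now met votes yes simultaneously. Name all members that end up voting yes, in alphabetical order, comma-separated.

Round 1 — Ana, Eli vote yes (initial).
Round 2 — checking thresholds:
  Ben: 2 of 5 neighbours ≥ 2, votes yes.
  Hana: 1 of 3 neighbours ≥ 1, votes yes.
  Mo: 1 of 2 neighbours < 2, not yet.
  Omar: 2 of 4 neighbours ≥ 1, votes yes.
Round 3 — checking thresholds:
  Mo: 2 of 2 neighbours ≥ 2, votes yes.
Round 4 — no new yes votes; cascade stops.

Ana, Ben, Eli, Hana, Mo, Omar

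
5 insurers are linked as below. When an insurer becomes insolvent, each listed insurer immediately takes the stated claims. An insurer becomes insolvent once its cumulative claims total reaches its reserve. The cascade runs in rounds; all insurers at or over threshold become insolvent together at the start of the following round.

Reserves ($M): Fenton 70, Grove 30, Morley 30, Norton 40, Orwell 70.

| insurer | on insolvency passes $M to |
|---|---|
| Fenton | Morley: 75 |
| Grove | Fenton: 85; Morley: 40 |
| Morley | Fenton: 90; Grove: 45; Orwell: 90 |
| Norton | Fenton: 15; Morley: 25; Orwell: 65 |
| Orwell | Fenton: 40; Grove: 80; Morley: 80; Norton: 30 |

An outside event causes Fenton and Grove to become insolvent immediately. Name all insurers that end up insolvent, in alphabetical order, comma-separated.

Round 1 — Fenton, Grove become insolvent (initial).
  Morley: +75+40 → 115 ≥ 30
Round 2 — Morley becomes insolvent.
  Orwell: +90 → 90 ≥ 70
Round 3 — Orwell becomes insolvent.
  Norton: +30 → 30 < 40
No further insolvencies.

Fenton, Grove, Morley, Orwell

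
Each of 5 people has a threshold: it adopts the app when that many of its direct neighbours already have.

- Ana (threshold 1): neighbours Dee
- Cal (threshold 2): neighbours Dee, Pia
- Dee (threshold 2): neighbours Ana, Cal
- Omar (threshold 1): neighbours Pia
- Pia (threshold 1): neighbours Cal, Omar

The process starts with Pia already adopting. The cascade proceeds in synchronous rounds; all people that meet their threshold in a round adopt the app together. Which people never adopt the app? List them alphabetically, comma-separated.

Round 1 — Pia adopts the app (initial).
Round 2 — checking thresholds:
  Cal: 1 of 2 neighbours < 2, holds.
  Omar: 1 of 1 neighbours ≥ 1, adopts the app.
Round 3 — no new adoptions; cascade stops.

Ana, Cal, Dee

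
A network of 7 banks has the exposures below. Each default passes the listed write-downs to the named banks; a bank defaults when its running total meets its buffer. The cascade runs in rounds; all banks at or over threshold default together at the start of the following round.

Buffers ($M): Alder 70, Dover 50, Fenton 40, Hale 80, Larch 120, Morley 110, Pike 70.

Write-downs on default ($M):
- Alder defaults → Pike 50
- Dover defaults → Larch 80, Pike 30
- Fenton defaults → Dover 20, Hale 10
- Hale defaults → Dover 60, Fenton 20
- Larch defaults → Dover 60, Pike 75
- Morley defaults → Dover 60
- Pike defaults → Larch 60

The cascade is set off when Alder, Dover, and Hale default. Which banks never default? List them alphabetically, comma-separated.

Round 1 — Alder, Dover, Hale default (initial).
  Fenton: +20 → 20 < 40
  Larch: +80 → 80 < 120
  Pike: +50+30 → 80 ≥ 70
Round 2 — Pike defaults.
  Larch: +60 → 140 ≥ 120
Round 3 — Larch defaults.
No further defaults.

Fenton, Morley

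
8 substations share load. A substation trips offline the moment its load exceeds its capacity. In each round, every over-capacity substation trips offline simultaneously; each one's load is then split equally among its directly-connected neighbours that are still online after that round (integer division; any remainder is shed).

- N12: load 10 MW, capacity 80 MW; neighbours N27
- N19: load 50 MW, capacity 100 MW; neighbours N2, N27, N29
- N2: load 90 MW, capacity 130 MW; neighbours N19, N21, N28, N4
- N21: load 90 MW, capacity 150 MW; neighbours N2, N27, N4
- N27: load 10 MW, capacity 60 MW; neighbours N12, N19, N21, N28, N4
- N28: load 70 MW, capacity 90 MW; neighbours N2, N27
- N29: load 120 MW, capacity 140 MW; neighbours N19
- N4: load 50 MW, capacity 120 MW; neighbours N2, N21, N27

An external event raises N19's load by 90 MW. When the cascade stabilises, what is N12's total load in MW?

67

Round 1 — N19 at 140 > 100. N19 trips offline.
  N19 sheds 140 MW to N2, N27, N29: 46 each (2 lost).
    N2: 90+46 = 136 > 130
    N27: 10+46 = 56 ≤ 60
    N29: 120+46 = 166 > 140
Round 2 — N2, N29 trip offline.
  N2 sheds 136 MW to N21, N28, N4: 45 each (1 lost).
    N21: 90+45 = 135 ≤ 150
    N28: 70+45 = 115 > 90
    N4: 50+45 = 95 ≤ 120
  N29 sheds 166 MW: no online neighbours, lost.
Round 3 — N28 trips offline.
  N28 sheds 115 MW to N27: 115 each.
    N27: 56+115 = 171 > 60
Round 4 — N27 trips offline.
  N27 sheds 171 MW to N12, N21, N4: 57 each.
    N12: 10+57 = 67 ≤ 80
    N21: 135+57 = 192 > 150
    N4: 95+57 = 152 > 120
Round 5 — N21, N4 trip offline.
  N21 sheds 192 MW: no online neighbours, lost.
  N4 sheds 152 MW: no online neighbours, lost.
No further trips.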